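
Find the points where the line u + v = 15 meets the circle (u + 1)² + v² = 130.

Express v = −u + 15 and substitute into the circle:
2u² − 28u + 96 = 0  ⟹  u² − 14u + 48 = 0
u = 8 or u = 6, giving (8, 7) and (6, 9).

(6, 9) and (8, 7)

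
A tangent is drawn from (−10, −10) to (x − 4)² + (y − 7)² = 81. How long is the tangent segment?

2√101

The centre is (4, 7) and r = 9. The square of the distance from P to the centre is 196 + 289 = 485.
The tangent meets the radius at right angles, so tangent² = |PO|² − r² = 485 − 81 = 404.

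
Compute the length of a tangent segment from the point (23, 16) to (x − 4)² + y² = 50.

9√7

Centre (4, 0), r² = 50. |PO|² = (19)² + (16)² = 617.
Power of the point: PT² = |PO|² − r² = 567, so PT = 9√7.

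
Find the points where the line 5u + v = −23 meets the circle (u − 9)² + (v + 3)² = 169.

From the line, v = −5u − 23. Substituting:
26u² + 182u + 312 = 0  ⟹  u² + 7u + 12 = 0
u = −3 or u = −4, giving (−3, −8) and (−4, −3).

(−4, −3) and (−3, −8)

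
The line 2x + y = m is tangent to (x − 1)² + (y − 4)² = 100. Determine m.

For a tangent, require d(centre, line) = r = 10.
|2·1 + 1·4 − m| / √5 = 10
|m − (6)| = 10√5.

m = 6 ± 10√5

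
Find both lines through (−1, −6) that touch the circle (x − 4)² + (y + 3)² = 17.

x + 4y = −25 and 4x − y = 2

Let a tangent through (−1, −6) have slope m. Its distance from (4, −3) must equal √17:
(5m − (3))² = 17(m² + 1)
4m² − 15m − 4 = 0, so m = −1/4 or m = 4.
With m = −1/4: x + 4y = −25. With m = 4: 4x − y = 2.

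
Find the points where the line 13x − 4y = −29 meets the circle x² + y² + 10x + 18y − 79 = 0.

From the line, y = (29 + 13x)/4. Substituting:
185x² + 1850x + 1665 = 0  ⟹  x² + 10x + 9 = 0
x = −1 or x = −9, giving (−1, 4) and (−9, −22).

(−9, −22) and (−1, 4)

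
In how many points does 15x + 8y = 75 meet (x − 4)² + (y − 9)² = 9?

0

Substituting the line into the circle gives 289x² − 602x + 457 = 0.
Δ = 362404 − 528292 = −165888.
No real roots: the line does not meet the circle.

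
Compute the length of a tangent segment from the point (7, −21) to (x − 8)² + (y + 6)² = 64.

Centre (8, −6), r² = 64. |PO|² = (−1)² + (−15)² = 226.
Power of the point: PT² = |PO|² − r² = 162, so PT = 9√2.

9√2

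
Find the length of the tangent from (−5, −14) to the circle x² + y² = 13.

4√13

With centre O = (0, 0), |OP|² = 221 and r² = 13.
The tangent meets the radius at right angles, so tangent² = |PO|² − r² = 221 − 13 = 208.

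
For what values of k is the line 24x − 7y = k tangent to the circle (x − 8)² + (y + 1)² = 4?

k = 149 or k = 249

Tangency holds when the distance from the centre (8, −1) to the line equals the radius 2:
|24·8 − 7·(−1) − k| / √625 = 2
|k − (199)| = 2·25, so k = 249 or k = 149.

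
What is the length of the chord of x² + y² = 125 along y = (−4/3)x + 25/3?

The distance from (0, 0) to the line is 25/√25, and r² = 125.
Half the chord is √(r² − d²) = √(100), so the full chord is 20.

20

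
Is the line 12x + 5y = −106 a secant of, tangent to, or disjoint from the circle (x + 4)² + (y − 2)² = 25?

disjoint

Centre (−4, 2), r² = 25. Distance² from centre to line = (68)²/169 = 4624/169.
Since d² > r², the line lies outside the circle.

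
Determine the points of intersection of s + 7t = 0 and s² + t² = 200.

Express t = (−s)/7 and substitute into the circle:
50s² − 9800 = 0  ⟹  s² − 196 = 0
s = 14 or s = −14, giving (14, −2) and (−14, 2).

(−14, 2) and (14, −2)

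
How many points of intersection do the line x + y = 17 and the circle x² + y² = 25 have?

d² = (1·0 + 1·0 − (17))²/2 = 289/2; r² = 25.
Since d² > r², the line lies outside the circle.

0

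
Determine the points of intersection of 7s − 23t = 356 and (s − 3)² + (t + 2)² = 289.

(−5, −17) and (18, −10)

Substitute t = (−356 + 7s)/23:
578s² − 7514s − 52020 = 0  ⟹  s² − 13s − 90 = 0
s = 18 or s = −5, giving (18, −10) and (−5, −17).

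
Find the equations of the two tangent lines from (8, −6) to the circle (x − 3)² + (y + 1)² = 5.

x + 2y = −4 and 2x + y = 10

Let a tangent through (8, −6) have slope m. Its distance from (3, −1) must equal √5:
[m·(−5) − (5)]² = 5(m² + 1)
2m² + 5m + 2 = 0, so m = −1/2 or m = −2.
Through (8, −6) these give x + 2y = −4 and 2x + y = 10.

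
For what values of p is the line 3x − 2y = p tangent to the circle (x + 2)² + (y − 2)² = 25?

p = −10 ± 5√13

The line touches the circle iff its distance from (−2, 2) is 5:
|3·(−2) − 2·2 − p| / √13 = 5
|p − (−10)| = 5√13.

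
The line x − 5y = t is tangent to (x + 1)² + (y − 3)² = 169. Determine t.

t = −16 ± 13√26

For a tangent, require d(centre, line) = r = 13.
|1·(−1) − 5·3 − t| / √26 = 13
|t − (−16)| = 13√26.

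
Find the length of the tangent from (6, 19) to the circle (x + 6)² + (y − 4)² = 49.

8√5

With centre O = (−6, 4), |OP|² = 369 and r² = 49.
Power of the point: PT² = |PO|² − r² = 320, so PT = 8√5.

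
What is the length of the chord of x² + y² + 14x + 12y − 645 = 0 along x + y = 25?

4√2

From the line, y = −x + 25. Substituting:
2x² − 48x + 280 = 0  ⟹  x² − 24x + 140 = 0
x = 14 or x = 10, giving (14, 11) and (10, 15).
|(14, 11) − (10, 15)| = √((4)² + (−4)²) = 4√2.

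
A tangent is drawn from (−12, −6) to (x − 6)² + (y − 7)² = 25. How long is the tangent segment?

6√13

The centre is (6, 7) and r = 5. The square of the distance from P to the centre is 324 + 169 = 493.
By the tangent–radius right angle, tangent length = √(|PO|² − r²) = √468 = 6√13.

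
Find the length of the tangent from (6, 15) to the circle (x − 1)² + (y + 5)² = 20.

9√5

With centre O = (1, −5), |OP|² = 425 and r² = 20.
Power of the point: PT² = |PO|² − r² = 405, so PT = 9√5.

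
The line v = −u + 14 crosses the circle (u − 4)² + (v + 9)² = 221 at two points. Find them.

Substitute v = −u + 14:
2u² − 54u + 324 = 0  ⟹  u² − 27u + 162 = 0
u = 18 or u = 9, giving (18, −4) and (9, 5).

(9, 5) and (18, −4)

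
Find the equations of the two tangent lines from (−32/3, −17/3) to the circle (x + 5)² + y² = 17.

Write the tangent as mx − y + (−17/3 − m·(−32/3)) = 0 and set its distance from the centre to √17:
(17/3m − (17/3))² = 17(m² + 1)
4m² − 17m + 4 = 0, so m = 4 or m = 1/4.
Through (−32/3, −17/3) these give 4x − y = −37 and x − 4y = 12.

4x − y = −37 and x − 4y = 12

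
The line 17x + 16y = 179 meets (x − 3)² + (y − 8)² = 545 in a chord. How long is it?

2√545

Express y = (179 − 17x)/16 and substitute into the circle:
545x² − 3270x − 134615 = 0  ⟹  x² − 6x − 247 = 0
x = 19 or x = −13, giving (19, −9) and (−13, 25).
|(19, −9) − (−13, 25)| = √((32)² + (−34)²) = 2√545.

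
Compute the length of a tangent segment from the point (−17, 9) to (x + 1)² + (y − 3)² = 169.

With centre O = (−1, 3), |OP|² = 292 and r² = 169.
Power of the point: PT² = |PO|² − r² = 123, so PT = √123.

√123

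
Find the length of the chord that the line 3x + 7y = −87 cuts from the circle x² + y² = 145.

√58

The distance from (0, 0) to the line is 87/√58, and r² = 145.
Half the chord is √(r² − d²) = √(29/2), so the full chord is √58.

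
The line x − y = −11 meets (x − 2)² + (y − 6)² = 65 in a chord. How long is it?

9√2

Centre (2, 6), r² = 65. Perpendicular distance d from centre to line = |7| / √2 = 7/√2.
Half the chord is √(r² − d²) = √(81/2), so the full chord is 9√2.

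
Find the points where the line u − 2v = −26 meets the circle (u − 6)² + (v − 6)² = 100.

From the line, v = (26 + u)/2. Substituting:
5u² − 20u − 60 = 0  ⟹  u² − 4u − 12 = 0
u = 6 or u = −2, giving (6, 16) and (−2, 12).

(−2, 12) and (6, 16)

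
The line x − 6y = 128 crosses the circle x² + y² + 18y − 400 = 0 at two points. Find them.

(−16, −24) and (20, −18)

Substitute y = (−128 + x)/6:
37x² − 148x − 11840 = 0  ⟹  x² − 4x − 320 = 0
x = 20 or x = −16, giving (20, −18) and (−16, −24).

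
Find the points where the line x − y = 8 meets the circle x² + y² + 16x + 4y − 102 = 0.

Express y = x − 8 and substitute into the circle:
2x² + 4x − 70 = 0  ⟹  x² + 2x − 35 = 0
x = 5 or x = −7, giving (5, −3) and (−7, −15).

(−7, −15) and (5, −3)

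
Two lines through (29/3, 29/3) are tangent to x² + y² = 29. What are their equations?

2x − 5y = −29 and 5x − 2y = 29

A line y − (29/3) = m(x − (29/3)) is tangent when its distance from (0, 0) is √29:
(−29/3m − (−29/3))² = 29(m² + 1)
10m² − 29m + 10 = 0, so m = 2/5 or m = 5/2.
With m = 2/5: 2x − 5y = −29. With m = 5/2: 5x − 2y = 29.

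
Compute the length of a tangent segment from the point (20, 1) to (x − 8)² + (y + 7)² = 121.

The centre is (8, −7) and r = 11. The square of the distance from P to the centre is 144 + 64 = 208.
By the tangent–radius right angle, tangent length = √(|PO|² − r²) = √87.

√87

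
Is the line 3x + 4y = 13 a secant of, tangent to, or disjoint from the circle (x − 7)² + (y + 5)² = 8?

secant

Centre (7, −5), r² = 8. Distance² from centre to line = (−12)²/25 = 144/25.
Since d² < r², the line cuts the circle twice.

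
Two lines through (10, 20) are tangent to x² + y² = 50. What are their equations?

Write the tangent as mx − y + (20 − m·(10)) = 0 and set its distance from the centre to 5√2:
(−10m − (−20))² = 50(m² + 1)
m² − 8m + 7 = 0, so m = 7 or m = 1.
Through (10, 20) these give 7x − y = 50 and x − y = −10.

7x − y = 50 and x − y = −10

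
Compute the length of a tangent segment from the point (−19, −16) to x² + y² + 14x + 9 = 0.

6√10

Centre (−7, 0), r² = 40. |PO|² = (−12)² + (−16)² = 400.
The tangent meets the radius at right angles, so tangent² = |PO|² − r² = 400 − 40 = 360.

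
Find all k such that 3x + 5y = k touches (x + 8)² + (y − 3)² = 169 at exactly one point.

For a tangent, require d(centre, line) = r = 13.
|3·(−8) + 5·3 − k| / √34 = 13
|k − (−9)| = 13√34.

k = −9 ± 13√34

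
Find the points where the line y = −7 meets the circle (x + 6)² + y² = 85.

From the line, y = −7. Substituting:
x² + 12x = 0
x = 0 or x = −12, giving (0, −7) and (−12, −7).

(−12, −7) and (0, −7)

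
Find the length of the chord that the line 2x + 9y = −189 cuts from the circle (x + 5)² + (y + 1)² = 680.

4√85

Centre (−5, −1), r² = 680. Perpendicular distance d from centre to line = |170| / √85 = 170/√85.
Chord = 2√(r² − d²) = 2·√(340) = 4√85.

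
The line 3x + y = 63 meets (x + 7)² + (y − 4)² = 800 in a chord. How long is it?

The distance from (−7, 4) to the line is 80/√10, and r² = 800.
Chord = 2√(r² − d²) = 2·√(160) = 8√10.

8√10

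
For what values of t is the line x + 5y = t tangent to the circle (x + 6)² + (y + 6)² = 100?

t = −36 ± 10√26

For a tangent, require d(centre, line) = r = 10.
|1·(−6) + 5·(−6) − t| / √26 = 10
|t − (−36)| = 10√26.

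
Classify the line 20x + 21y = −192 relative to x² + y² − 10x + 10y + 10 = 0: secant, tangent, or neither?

neither

Centre (5, −5), r² = 40. Distance² from centre to line = (187)²/841 = 34969/841.
Since d² > r², the line lies outside the circle.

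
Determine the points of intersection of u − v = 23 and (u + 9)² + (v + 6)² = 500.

Express v = u − 23 and substitute into the circle:
2u² − 16u − 130 = 0  ⟹  u² − 8u − 65 = 0
u = 13 or u = −5, giving (13, −10) and (−5, −28).

(−5, −28) and (13, −10)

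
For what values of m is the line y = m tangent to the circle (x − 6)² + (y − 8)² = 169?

The line touches the circle iff its distance from (6, 8) is 13:
|0·6 + 1·8 − m| / √1 = 13
|m − (8)| = 13, so m = 21 or m = −5.

m = −5 or m = 21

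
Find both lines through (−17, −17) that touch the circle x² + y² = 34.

Write the tangent as mx − y + (−17 − m·(−17)) = 0 and set its distance from the centre to √34:
(17m − (17))² = 34(m² + 1)
15m² − 34m + 15 = 0, so m = 3/5 or m = 5/3.
Through (−17, −17) these give 3x − 5y = 34 and 5x − 3y = −34.

3x − 5y = 34 and 5x − 3y = −34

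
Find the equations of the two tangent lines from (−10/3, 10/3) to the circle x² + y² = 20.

2x − y = −10 and x − 2y = −10

Write the tangent as mx − y + (10/3 − m·(−10/3)) = 0 and set its distance from the centre to 2√5:
(10/3m − (−10/3))² = 20(m² + 1)
2m² − 5m + 2 = 0, so m = 2 or m = 1/2.
Through (−10/3, 10/3) these give 2x − y = −10 and x − 2y = −10.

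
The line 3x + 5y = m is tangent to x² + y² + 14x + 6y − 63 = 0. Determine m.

m = −36 ± 11√34

For a tangent, require d(centre, line) = r = 11.
|3·(−7) + 5·(−3) − m| / √34 = 11
|m − (−36)| = 11√34.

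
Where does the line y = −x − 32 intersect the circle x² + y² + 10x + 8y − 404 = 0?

(−26, −6) and (−7, −25)

From the line, y = −x − 32. Substituting:
2x² + 66x + 364 = 0  ⟹  x² + 33x + 182 = 0
x = −7 or x = −26, giving (−7, −25) and (−26, −6).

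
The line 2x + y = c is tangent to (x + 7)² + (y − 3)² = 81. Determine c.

The line touches the circle iff its distance from (−7, 3) is 9:
|2·(−7) + 1·3 − c| / √5 = 9
|c − (−11)| = 9√5.

c = −11 ± 9√5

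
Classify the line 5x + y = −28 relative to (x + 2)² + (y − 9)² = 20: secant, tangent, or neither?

d² = (5·(−2) + 1·9 − (−28))²/26 = 729/26; r² = 20.
Since d² > r², the line lies outside the circle.

neither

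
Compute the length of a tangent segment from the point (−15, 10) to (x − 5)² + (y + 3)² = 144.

With centre O = (5, −3), |OP|² = 569 and r² = 144.
By the tangent–radius right angle, tangent length = √(|PO|² − r²) = √425 = 5√17.

5√17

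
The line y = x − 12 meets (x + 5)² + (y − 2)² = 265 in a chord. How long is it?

The distance from (−5, 2) to the line is 19/√2, and r² = 265.
Half the chord is √(r² − d²) = √(169/2), so the full chord is 13√2.

13√2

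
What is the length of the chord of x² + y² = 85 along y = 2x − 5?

From the line, y = 2x − 5. Substituting:
5x² − 20x − 60 = 0  ⟹  x² − 4x − 12 = 0
x = 6 or x = −2, giving (6, 7) and (−2, −9).
|(6, 7) − (−2, −9)| = √((8)² + (16)²) = 8√5.

8√5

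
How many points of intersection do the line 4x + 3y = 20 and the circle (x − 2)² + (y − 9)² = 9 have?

Substituting the line into the circle gives 25x² + 20x + 4 = 0.
Δ = 400 − 400 = 0.
A repeated root: the line is tangent.

1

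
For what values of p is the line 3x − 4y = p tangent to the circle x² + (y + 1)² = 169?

p = −61 or p = 69

The line touches the circle iff its distance from (0, −1) is 13:
|3·0 − 4·(−1) − p| / √25 = 13
|p − (4)| = 13·5, so p = 69 or p = −61.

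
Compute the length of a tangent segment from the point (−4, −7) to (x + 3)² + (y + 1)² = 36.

The centre is (−3, −1) and r = 6. The square of the distance from P to the centre is 1 + 36 = 37.
Power of the point: PT² = |PO|² − r² = 1, so PT = 1.

1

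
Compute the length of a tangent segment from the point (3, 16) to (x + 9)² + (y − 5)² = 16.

√249

The centre is (−9, 5) and r = 4. The square of the distance from P to the centre is 144 + 121 = 265.
The tangent meets the radius at right angles, so tangent² = |PO|² − r² = 265 − 16 = 249.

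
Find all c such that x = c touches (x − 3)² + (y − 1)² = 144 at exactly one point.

c = −9 or c = 15

The line touches the circle iff its distance from (3, 1) is 12:
|1·3 + 0·1 − c| / √1 = 12
|c − (3)| = 12, so c = 15 or c = −9.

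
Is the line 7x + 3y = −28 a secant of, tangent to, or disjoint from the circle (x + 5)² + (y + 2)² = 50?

secant

Substituting the line into the circle gives 58x² + 398x + 259 = 0.
Discriminant = (398)² − 4·58·(259) = 98316 > 0.
Two real roots: the line is a secant.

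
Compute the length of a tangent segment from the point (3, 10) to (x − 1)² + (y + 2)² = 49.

3√11

With centre O = (1, −2), |OP|² = 148 and r² = 49.
The tangent meets the radius at right angles, so tangent² = |PO|² − r² = 148 − 49 = 99.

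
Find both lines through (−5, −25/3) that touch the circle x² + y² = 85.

2x + 9y = −85 and 7x + 6y = −85

A line y − (−25/3) = m(x − (−5)) is tangent when its distance from (0, 0) is √85:
[m·(5) − (25/3)]² = 85(m² + 1)
54m² + 75m + 14 = 0, so m = −2/9 or m = −7/6.
With m = −2/9: 2x + 9y = −85. With m = −7/6: 7x + 6y = −85.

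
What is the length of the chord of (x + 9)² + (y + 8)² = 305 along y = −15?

32

The distance from (−9, −8) to the line is 7, and r² = 305.
Chord = 2√(r² − d²) = 2·√(256) = 32.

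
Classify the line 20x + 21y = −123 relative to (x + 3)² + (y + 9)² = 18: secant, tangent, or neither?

Substituting the line into the circle gives 841x² + 6x + 387 = 0.
Δ = 36 − 1301868 = −1301832.
No real roots: the line does not meet the circle.

neither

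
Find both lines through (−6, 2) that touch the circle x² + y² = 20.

Write the tangent as mx − y + (2 − m·(−6)) = 0 and set its distance from the centre to 2√5:
(6m − (−2))² = 20(m² + 1)
2m² + 3m − 2 = 0, so m = −2 or m = 1/2.
With m = −2: 2x + y = −10. With m = 1/2: x − 2y = −10.

2x + y = −10 and x − 2y = −10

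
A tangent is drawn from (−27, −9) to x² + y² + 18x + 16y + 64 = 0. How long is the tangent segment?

2√61

The centre is (−9, −8) and r = 9. The square of the distance from P to the centre is 324 + 1 = 325.
The tangent meets the radius at right angles, so tangent² = |PO|² − r² = 325 − 81 = 244.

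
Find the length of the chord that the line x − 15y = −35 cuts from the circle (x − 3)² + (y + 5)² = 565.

3√226

Express y = (35 + x)/15 and substitute into the circle:
226x² − 1130x − 113000 = 0  ⟹  x² − 5x − 500 = 0
x = 25 or x = −20, giving (25, 4) and (−20, 1).
|(25, 4) − (−20, 1)| = √((45)² + (3)²) = 3√226.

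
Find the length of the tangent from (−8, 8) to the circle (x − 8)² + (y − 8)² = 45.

With centre O = (8, 8), |OP|² = 256 and r² = 45.
Power of the point: PT² = |PO|² − r² = 211, so PT = √211.

√211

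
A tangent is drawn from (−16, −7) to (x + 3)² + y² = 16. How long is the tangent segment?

√202

The centre is (−3, 0) and r = 4. The square of the distance from P to the centre is 169 + 49 = 218.
The tangent meets the radius at right angles, so tangent² = |PO|² − r² = 218 − 16 = 202.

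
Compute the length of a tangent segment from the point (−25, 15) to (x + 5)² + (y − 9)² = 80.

2√89

The centre is (−5, 9) and r = 4√5. The square of the distance from P to the centre is 400 + 36 = 436.
The tangent meets the radius at right angles, so tangent² = |PO|² − r² = 436 − 80 = 356.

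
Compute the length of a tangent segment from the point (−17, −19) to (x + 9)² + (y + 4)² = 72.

With centre O = (−9, −4), |OP|² = 289 and r² = 72.
Power of the point: PT² = |PO|² − r² = 217, so PT = √217.

√217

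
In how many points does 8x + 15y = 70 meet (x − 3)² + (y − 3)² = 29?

2

d² = (8·3 + 15·3 − (70))²/289 = 1/289; r² = 29.
Since d² < r², the line cuts the circle twice.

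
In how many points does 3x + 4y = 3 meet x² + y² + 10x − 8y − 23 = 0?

2

d² = (3·(−5) + 4·4 − (3))²/25 = 4/25; r² = 64.
Since d² < r², the line cuts the circle twice.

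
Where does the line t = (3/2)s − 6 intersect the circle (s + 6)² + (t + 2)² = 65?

Express t = (−12 + 3s)/2 and substitute into the circle:
13s² − 52 = 0  ⟹  s² − 4 = 0
s = 2 or s = −2, giving (2, −3) and (−2, −9).

(−2, −9) and (2, −3)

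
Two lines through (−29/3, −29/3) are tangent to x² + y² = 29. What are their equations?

2x − 5y = 29 and 5x − 2y = −29

Write the tangent as mx − y + (−29/3 − m·(−29/3)) = 0 and set its distance from the centre to √29:
[m·(29/3) − (29/3)]² = 29(m² + 1)
10m² − 29m + 10 = 0, so m = 2/5 or m = 5/2.
With m = 2/5: 2x − 5y = 29. With m = 5/2: 5x − 2y = −29.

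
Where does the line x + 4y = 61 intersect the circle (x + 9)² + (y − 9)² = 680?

Substitute y = (61 − x)/4:
17x² + 238x − 8959 = 0  ⟹  x² + 14x − 527 = 0
x = 17 or x = −31, giving (17, 11) and (−31, 23).

(−31, 23) and (17, 11)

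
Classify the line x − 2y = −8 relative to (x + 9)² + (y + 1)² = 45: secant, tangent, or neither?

d² = (1·(−9) − 2·(−1) − (−8))²/5 = 1/5; r² = 45.
Since d² < r², the line cuts the circle twice.

secant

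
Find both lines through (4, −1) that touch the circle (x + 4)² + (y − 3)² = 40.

x − 3y = 7 and 3x + y = 11

Write the tangent as mx − y + (−1 − m·(4)) = 0 and set its distance from the centre to 2√10:
(−8m − (4))² = 40(m² + 1)
3m² + 8m − 3 = 0, so m = 1/3 or m = −3.
With m = 1/3: x − 3y = 7. With m = −3: 3x + y = 11.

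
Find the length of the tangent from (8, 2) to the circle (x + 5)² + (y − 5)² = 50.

8√2

Centre (−5, 5), r² = 50. |PO|² = (13)² + (−3)² = 178.
The tangent meets the radius at right angles, so tangent² = |PO|² − r² = 178 − 50 = 128.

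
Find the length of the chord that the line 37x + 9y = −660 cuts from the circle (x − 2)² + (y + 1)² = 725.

Centre (2, −1), r² = 725. Perpendicular distance d from centre to line = |725| / √1450 = 725/√1450.
Half the chord is √(r² − d²) = √(725/2), so the full chord is 5√58.

5√58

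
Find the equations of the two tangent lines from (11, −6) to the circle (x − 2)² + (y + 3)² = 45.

Write the tangent as mx − y + (−6 − m·(11)) = 0 and set its distance from the centre to 3√5:
(−9m − (3))² = 45(m² + 1)
2m² + 3m − 2 = 0, so m = 1/2 or m = −2.
Through (11, −6) these give x − 2y = 23 and 2x + y = 16.

x − 2y = 23 and 2x + y = 16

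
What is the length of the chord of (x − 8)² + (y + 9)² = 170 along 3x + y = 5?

Substitute y = −3x + 5:
10x² − 100x + 90 = 0  ⟹  x² − 10x + 9 = 0
x = 9 or x = 1, giving (9, −22) and (1, 2).
Chord length = distance between (9, −22) and (1, 2) = √640 = 8√10.

8√10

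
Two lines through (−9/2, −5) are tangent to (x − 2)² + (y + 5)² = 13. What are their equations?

2x + 3y = −24 and 2x − 3y = 6

A line y − (−5) = m(x − (−9/2)) is tangent when its distance from (2, −5) is √13:
[m·(13/2) − (0)]² = 13(m² + 1)
9m² − 4 = 0, so m = −2/3 or m = 2/3.
Through (−9/2, −5) these give 2x + 3y = −24 and 2x − 3y = 6.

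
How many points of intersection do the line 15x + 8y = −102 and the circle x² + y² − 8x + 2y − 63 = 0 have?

Substituting the line into the circle gives 289x² + 2308x + 4740 = 0.
Discriminant = (2308)² − 4·289·(4740) = −152576 < 0.
No real roots: the line does not meet the circle.

0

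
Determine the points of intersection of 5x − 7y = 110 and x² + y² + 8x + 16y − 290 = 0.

Express y = (−110 + 5x)/7 and substitute into the circle:
74x² − 148x − 14430 = 0  ⟹  x² − 2x − 195 = 0
x = 15 or x = −13, giving (15, −5) and (−13, −25).

(−13, −25) and (15, −5)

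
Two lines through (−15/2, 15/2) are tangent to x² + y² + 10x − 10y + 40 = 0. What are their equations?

Write the tangent as mx − y + (15/2 − m·(−15/2)) = 0 and set its distance from the centre to √10:
[m·(5/2) − (−5/2)]² = 10(m² + 1)
3m² − 10m + 3 = 0, so m = 3 or m = 1/3.
Through (−15/2, 15/2) these give 3x − y = −30 and x − 3y = −30.

3x − y = −30 and x − 3y = −30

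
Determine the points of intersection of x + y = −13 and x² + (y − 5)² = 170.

From the line, y = −x − 13. Substituting:
2x² + 36x + 154 = 0  ⟹  x² + 18x + 77 = 0
x = −7 or x = −11, giving (−7, −6) and (−11, −2).

(−11, −2) and (−7, −6)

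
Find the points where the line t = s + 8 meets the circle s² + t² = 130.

Substitute t = s + 8:
2s² + 16s − 66 = 0  ⟹  s² + 8s − 33 = 0
s = 3 or s = −11, giving (3, 11) and (−11, −3).

(−11, −3) and (3, 11)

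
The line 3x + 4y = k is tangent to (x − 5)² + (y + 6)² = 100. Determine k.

k = −59 or k = 41

For a tangent, require d(centre, line) = r = 10.
|3·5 + 4·(−6) − k| / √25 = 10
|k − (−9)| = 10·5, so k = 41 or k = −59.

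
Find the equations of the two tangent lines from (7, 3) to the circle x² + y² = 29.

2x + 5y = 29 and 5x − 2y = 29

Write the tangent as mx − y + (3 − m·(7)) = 0 and set its distance from the centre to √29:
[m·(−7) − (−3)]² = 29(m² + 1)
10m² − 21m − 10 = 0, so m = −2/5 or m = 5/2.
With m = −2/5: 2x + 5y = 29. With m = 5/2: 5x − 2y = 29.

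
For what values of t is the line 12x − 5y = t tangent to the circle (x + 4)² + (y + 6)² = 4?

The line touches the circle iff its distance from (−4, −6) is 2:
|12·(−4) − 5·(−6) − t| / √169 = 2
|t − (−18)| = 2·13, so t = 8 or t = −44.

t = −44 or t = 8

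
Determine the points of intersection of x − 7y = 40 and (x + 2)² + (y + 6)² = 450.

(−23, −9) and (19, −3)

Express y = (−40 + x)/7 and substitute into the circle:
50x² + 200x − 21850 = 0  ⟹  x² + 4x − 437 = 0
x = 19 or x = −23, giving (19, −3) and (−23, −9).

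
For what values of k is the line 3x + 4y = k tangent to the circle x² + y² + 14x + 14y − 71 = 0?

k = −114 or k = 16

For a tangent, require d(centre, line) = r = 13.
|3·(−7) + 4·(−7) − k| / √25 = 13
|k − (−49)| = 13·5, so k = 16 or k = −114.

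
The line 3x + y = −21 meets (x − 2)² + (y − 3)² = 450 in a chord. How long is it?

The distance from (2, 3) to the line is 30/√10, and r² = 450.
Chord = 2√(r² − d²) = 2·√(360) = 12√10.

12√10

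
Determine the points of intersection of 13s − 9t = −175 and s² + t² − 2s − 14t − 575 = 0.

(−19, −8) and (8, 31)

Express t = (175 + 13s)/9 and substitute into the circle:
250s² + 2750s − 38000 = 0  ⟹  s² + 11s − 152 = 0
s = 8 or s = −19, giving (8, 31) and (−19, −8).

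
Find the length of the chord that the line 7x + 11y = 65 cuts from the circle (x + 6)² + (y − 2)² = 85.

Express y = (65 − 7x)/11 and substitute into the circle:
170x² + 850x − 4080 = 0  ⟹  x² + 5x − 24 = 0
x = 3 or x = −8, giving (3, 4) and (−8, 11).
Chord length = distance between (3, 4) and (−8, 11) = √170 = √170.

√170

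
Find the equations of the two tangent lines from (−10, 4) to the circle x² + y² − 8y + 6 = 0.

x + 3y = 2 and x − 3y = −22

Let a tangent through (−10, 4) have slope m. Its distance from (0, 4) must equal √10:
(10m − (0))² = 10(m² + 1)
9m² − 1 = 0, so m = −1/3 or m = 1/3.
With m = −1/3: x + 3y = 2. With m = 1/3: x − 3y = −22.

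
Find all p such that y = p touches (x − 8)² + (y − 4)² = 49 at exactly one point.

For a tangent, require d(centre, line) = r = 7.
|0·8 + 1·4 − p| / √1 = 7
|p − (4)| = 7, so p = 11 or p = −3.

p = −3 or p = 11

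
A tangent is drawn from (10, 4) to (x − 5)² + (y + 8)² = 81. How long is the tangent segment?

The centre is (5, −8) and r = 9. The square of the distance from P to the centre is 25 + 144 = 169.
The tangent meets the radius at right angles, so tangent² = |PO|² − r² = 169 − 81 = 88.

2√22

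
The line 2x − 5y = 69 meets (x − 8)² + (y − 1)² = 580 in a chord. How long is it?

The distance from (8, 1) to the line is 58/√29, and r² = 580.
Half the chord is √(r² − d²) = √(464), so the full chord is 8√29.

8√29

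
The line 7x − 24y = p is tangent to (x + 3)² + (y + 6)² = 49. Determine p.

p = −52 or p = 298

For a tangent, require d(centre, line) = r = 7.
|7·(−3) − 24·(−6) − p| / √625 = 7
|p − (123)| = 7·25, so p = 298 or p = −52.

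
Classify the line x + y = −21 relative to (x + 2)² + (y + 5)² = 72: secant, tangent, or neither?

Centre (−2, −5), r² = 72. Distance² from centre to line = (14)²/2 = 98.
Since d² > r², the line lies outside the circle.

neither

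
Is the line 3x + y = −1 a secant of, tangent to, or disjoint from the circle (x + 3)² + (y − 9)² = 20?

secant

Centre (−3, 9), r² = 20. Distance² from centre to line = (1)²/10 = 1/10.
Since d² < r², the line cuts the circle twice.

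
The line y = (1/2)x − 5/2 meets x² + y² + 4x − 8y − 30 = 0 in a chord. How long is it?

2√5

The distance from (−2, 4) to the line is 15/√5, and r² = 50.
Half the chord is √(r² − d²) = √(5), so the full chord is 2√5.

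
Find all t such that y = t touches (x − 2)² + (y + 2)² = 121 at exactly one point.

Tangency holds when the distance from the centre (2, −2) to the line equals the radius 11:
|0·2 + 1·(−2) − t| / √1 = 11
|t − (−2)| = 11, so t = 9 or t = −13.

t = −13 or t = 9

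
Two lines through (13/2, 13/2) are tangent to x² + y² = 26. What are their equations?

A line y − (13/2) = m(x − (13/2)) is tangent when its distance from (0, 0) is √26:
(−13/2m − (−13/2))² = 26(m² + 1)
5m² − 26m + 5 = 0, so m = 5 or m = 1/5.
With m = 5: 5x − y = 26. With m = 1/5: x − 5y = −26.

5x − y = 26 and x − 5y = −26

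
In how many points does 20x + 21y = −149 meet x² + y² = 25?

Substituting the line into the circle gives 841x² + 5960x + 11176 = 0.
Discriminant = (5960)² − 4·841·(11176) = −2074464 < 0.
No real roots: the line does not meet the circle.

0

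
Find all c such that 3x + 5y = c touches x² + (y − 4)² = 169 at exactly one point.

The line touches the circle iff its distance from (0, 4) is 13:
|3·0 + 5·4 − c| / √34 = 13
|c − (20)| = 13√34.

c = 20 ± 13√34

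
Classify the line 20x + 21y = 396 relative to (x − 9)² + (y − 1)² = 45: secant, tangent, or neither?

neither

Centre (9, 1), r² = 45. Distance² from centre to line = (−195)²/841 = 38025/841.
Since d² > r², the line lies outside the circle.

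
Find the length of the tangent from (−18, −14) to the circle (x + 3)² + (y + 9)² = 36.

Centre (−3, −9), r² = 36. |PO|² = (−15)² + (−5)² = 250.
By the tangent–radius right angle, tangent length = √(|PO|² − r²) = √214.

√214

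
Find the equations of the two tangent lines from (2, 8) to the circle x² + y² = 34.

A line y − (8) = m(x − (2)) is tangent when its distance from (0, 0) is √34:
[m·(−2) − (−8)]² = 34(m² + 1)
15m² + 16m − 15 = 0, so m = −5/3 or m = 3/5.
Through (2, 8) these give 5x + 3y = 34 and 3x − 5y = −34.

5x + 3y = 34 and 3x − 5y = −34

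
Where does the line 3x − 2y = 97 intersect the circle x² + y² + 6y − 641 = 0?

(19, −20) and (23, −14)

Substitute y = (−97 + 3x)/2:
13x² − 546x + 5681 = 0  ⟹  x² − 42x + 437 = 0
x = 23 or x = 19, giving (23, −14) and (19, −20).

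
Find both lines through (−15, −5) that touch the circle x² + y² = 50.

x − y = −10 and x + 7y = −50

Write the tangent as mx − y + (−5 − m·(−15)) = 0 and set its distance from the centre to 5√2:
[m·(15) − (5)]² = 50(m² + 1)
7m² − 6m − 1 = 0, so m = 1 or m = −1/7.
Through (−15, −5) these give x − y = −10 and x + 7y = −50.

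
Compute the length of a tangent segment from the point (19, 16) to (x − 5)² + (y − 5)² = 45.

The centre is (5, 5) and r = 3√5. The square of the distance from P to the centre is 196 + 121 = 317.
By the tangent–radius right angle, tangent length = √(|PO|² − r²) = √272 = 4√17.

4√17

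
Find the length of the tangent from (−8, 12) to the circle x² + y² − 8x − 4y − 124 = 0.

Centre (4, 2), r² = 144. |PO|² = (−12)² + (10)² = 244.
By the tangent–radius right angle, tangent length = √(|PO|² − r²) = √100 = 10.

10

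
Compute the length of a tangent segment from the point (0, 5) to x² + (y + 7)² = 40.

Centre (0, −7), r² = 40. |PO|² = (0)² + (12)² = 144.
Power of the point: PT² = |PO|² − r² = 104, so PT = 2√26.

2√26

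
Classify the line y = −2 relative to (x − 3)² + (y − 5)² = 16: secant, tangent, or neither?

neither

d² = (0·3 + 1·5 − (−2))² = 49; r² = 16.
Since d² > r², the line lies outside the circle.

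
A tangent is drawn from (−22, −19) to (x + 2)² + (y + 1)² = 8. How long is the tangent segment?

Centre (−2, −1), r² = 8. |PO|² = (−20)² + (−18)² = 724.
By the tangent–radius right angle, tangent length = √(|PO|² − r²) = √716 = 2√179.

2√179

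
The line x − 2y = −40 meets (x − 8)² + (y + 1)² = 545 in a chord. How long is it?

6√5

From the line, y = (40 + x)/2. Substituting:
5x² + 20x − 160 = 0  ⟹  x² + 4x − 32 = 0
x = 4 or x = −8, giving (4, 22) and (−8, 16).
|(4, 22) − (−8, 16)| = √((12)² + (6)²) = 6√5.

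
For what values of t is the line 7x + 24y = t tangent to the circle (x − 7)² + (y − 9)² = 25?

t = 140 or t = 390

For a tangent, require d(centre, line) = r = 5.
|7·7 + 24·9 − t| / √625 = 5
|t − (265)| = 5·25, so t = 390 or t = 140.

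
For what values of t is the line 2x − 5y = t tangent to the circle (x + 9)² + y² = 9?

For a tangent, require d(centre, line) = r = 3.
|2·(−9) − 5·0 − t| / √29 = 3
|t − (−18)| = 3√29.

t = −18 ± 3√29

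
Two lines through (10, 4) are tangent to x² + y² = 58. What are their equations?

3x + 7y = 58 and 7x − 3y = 58

Let a tangent through (10, 4) have slope m. Its distance from (0, 0) must equal √58:
(−10m − (−4))² = 58(m² + 1)
21m² − 40m − 21 = 0, so m = −3/7 or m = 7/3.
With m = −3/7: 3x + 7y = 58. With m = 7/3: 7x − 3y = 58.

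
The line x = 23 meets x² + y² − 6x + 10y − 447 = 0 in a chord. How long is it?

Centre (3, −5), r² = 481. Perpendicular distance d from centre to line = |−20| / √1 = 20.
Chord = 2√(r² − d²) = 2·√(81) = 18.

18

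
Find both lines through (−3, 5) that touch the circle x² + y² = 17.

4x − y = −17 and x + 4y = 17

A line y − (5) = m(x − (−3)) is tangent when its distance from (0, 0) is √17:
(3m − (−5))² = 17(m² + 1)
4m² − 15m − 4 = 0, so m = 4 or m = −1/4.
Through (−3, 5) these give 4x − y = −17 and x + 4y = 17.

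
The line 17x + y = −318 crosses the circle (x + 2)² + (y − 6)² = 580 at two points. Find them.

Express y = −17x − 318 and substitute into the circle:
290x² + 11020x + 104400 = 0  ⟹  x² + 38x + 360 = 0
x = −18 or x = −20, giving (−18, −12) and (−20, 22).

(−20, 22) and (−18, −12)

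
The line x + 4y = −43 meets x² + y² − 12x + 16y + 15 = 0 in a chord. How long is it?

4√17

Substitute y = (−43 − x)/4:
17x² − 170x − 663 = 0  ⟹  x² − 10x − 39 = 0
x = 13 or x = −3, giving (13, −14) and (−3, −10).
|(13, −14) − (−3, −10)| = √((16)² + (−4)²) = 4√17.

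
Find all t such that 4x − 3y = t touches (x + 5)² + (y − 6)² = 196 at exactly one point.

For a tangent, require d(centre, line) = r = 14.
|4·(−5) − 3·6 − t| / √25 = 14
|t − (−38)| = 14·5, so t = 32 or t = −108.

t = −108 or t = 32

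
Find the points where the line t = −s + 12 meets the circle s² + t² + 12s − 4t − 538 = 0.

From the line, t = −s + 12. Substituting:
2s² − 8s − 442 = 0  ⟹  s² − 4s − 221 = 0
s = 17 or s = −13, giving (17, −5) and (−13, 25).

(−13, 25) and (17, −5)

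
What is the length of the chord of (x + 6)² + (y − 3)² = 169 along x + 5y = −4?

5√26

Express y = (−4 − x)/5 and substitute into the circle:
26x² + 338x − 2964 = 0  ⟹  x² + 13x − 114 = 0
x = 6 or x = −19, giving (6, −2) and (−19, 3).
Chord length = distance between (6, −2) and (−19, 3) = √650 = 5√26.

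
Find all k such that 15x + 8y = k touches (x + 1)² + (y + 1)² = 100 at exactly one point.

Tangency holds when the distance from the centre (−1, −1) to the line equals the radius 10:
|15·(−1) + 8·(−1) − k| / √289 = 10
|k − (−23)| = 10·17, so k = 147 or k = −193.

k = −193 or k = 147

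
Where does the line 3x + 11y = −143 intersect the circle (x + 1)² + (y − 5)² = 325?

(−11, −10) and (0, −13)

Express y = (−143 − 3x)/11 and substitute into the circle:
130x² + 1430x = 0  ⟹  x² + 11x = 0
x = 0 or x = −11, giving (0, −13) and (−11, −10).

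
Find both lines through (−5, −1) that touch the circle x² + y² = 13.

A line y − (−1) = m(x − (−5)) is tangent when its distance from (0, 0) is √13:
[m·(5) − (1)]² = 13(m² + 1)
6m² − 5m − 6 = 0, so m = −2/3 or m = 3/2.
Through (−5, −1) these give 2x + 3y = −13 and 3x − 2y = −13.

2x + 3y = −13 and 3x − 2y = −13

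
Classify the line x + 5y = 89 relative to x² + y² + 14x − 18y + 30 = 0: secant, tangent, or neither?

neither

Centre (−7, 9), r² = 100. Distance² from centre to line = (−51)²/26 = 2601/26.
Since d² > r², the line lies outside the circle.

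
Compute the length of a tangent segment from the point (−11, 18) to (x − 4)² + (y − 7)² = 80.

√266

With centre O = (4, 7), |OP|² = 346 and r² = 80.
By the tangent–radius right angle, tangent length = √(|PO|² − r²) = √266.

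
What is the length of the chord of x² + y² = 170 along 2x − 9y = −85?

2√85

The distance from (0, 0) to the line is 85/√85, and r² = 170.
Half the chord is √(r² − d²) = √(85), so the full chord is 2√85.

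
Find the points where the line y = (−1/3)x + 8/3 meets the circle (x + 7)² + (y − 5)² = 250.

Substitute y = (8 − x)/3:
10x² + 140x − 1760 = 0  ⟹  x² + 14x − 176 = 0
x = 8 or x = −22, giving (8, 0) and (−22, 10).

(−22, 10) and (8, 0)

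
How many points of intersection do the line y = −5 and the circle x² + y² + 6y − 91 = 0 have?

d² = (0·0 + 1·(−3) − (−5))² = 4; r² = 100.
Since d² < r², the line cuts the circle twice.

2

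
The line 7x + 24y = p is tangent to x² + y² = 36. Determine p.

p = −150 or p = 150

Tangency holds when the distance from the centre (0, 0) to the line equals the radius 6:
|7·0 + 24·0 − p| / √625 = 6
|p| = 6·25, so p = 150 or p = −150.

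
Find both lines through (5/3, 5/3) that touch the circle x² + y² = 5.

A line y − (5/3) = m(x − (5/3)) is tangent when its distance from (0, 0) is √5:
(−5/3m − (−5/3))² = 5(m² + 1)
2m² + 5m + 2 = 0, so m = −1/2 or m = −2.
Through (5/3, 5/3) these give x + 2y = 5 and 2x + y = 5.

x + 2y = 5 and 2x + y = 5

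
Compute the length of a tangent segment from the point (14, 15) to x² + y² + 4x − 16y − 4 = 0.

√233

The centre is (−2, 8) and r = 6√2. The square of the distance from P to the centre is 256 + 49 = 305.
Power of the point: PT² = |PO|² − r² = 233, so PT = √233.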